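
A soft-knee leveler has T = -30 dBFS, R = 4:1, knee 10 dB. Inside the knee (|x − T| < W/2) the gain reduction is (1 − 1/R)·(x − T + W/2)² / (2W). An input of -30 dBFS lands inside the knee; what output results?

-30.9375 dBFS

x − T + W/2 = -30 − (-30) + 5 = 5.
GR = (1 − 1/4) × 5² / 20 = 0.75 × 25 / 20 = 0.9375 dB.
Output = -30 − 0.9375 = -30.9375 dBFS.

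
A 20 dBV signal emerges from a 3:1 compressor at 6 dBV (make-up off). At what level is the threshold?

Let T be the threshold. Output overshoot = (input overshoot)/R, so 6 − T = (20 − T)/3.
3·(6 − T) = 20 − T → 2·T = 18 − 20 = -2.
T = -2/2 = -1 dBV.

-1 dBV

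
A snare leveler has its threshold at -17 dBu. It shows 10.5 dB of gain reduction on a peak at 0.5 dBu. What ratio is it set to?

Input overshoot = 0.5 − (-17) = 17.5 dB.
Output overshoot = 17.5 − 10.5 = 7 dB.
Ratio = input overshoot / output overshoot = 17.5 / 7 = 2.5.

2.5:1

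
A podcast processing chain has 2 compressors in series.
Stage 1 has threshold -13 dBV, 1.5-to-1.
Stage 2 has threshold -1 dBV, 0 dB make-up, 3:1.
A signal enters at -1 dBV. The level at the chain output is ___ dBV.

Stage 1: 12 dB above -13 dBV, reduced 1.5:1 to 8 dB above → -5 dBV.
Stage 2: below threshold (-5 ≤ -1); passes unchanged; output -5 dBV.

-5 dBV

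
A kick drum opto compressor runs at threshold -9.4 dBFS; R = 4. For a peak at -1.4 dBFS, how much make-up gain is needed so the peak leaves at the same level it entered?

6 dB

The peak compresses to -9.4 + 8/4 = -7.4 dBFS.
To reach -1.4 dBFS requires -1.4 − (-7.4) = 6 dB of make-up.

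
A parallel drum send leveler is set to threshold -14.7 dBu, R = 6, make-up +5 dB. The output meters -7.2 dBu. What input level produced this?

0.3 dBu

Stripping the +5 dB make-up gives -12.2 dBu at the gain stage.
Post-compression overshoot = -12.2 − (-14.7) = 2.5 dB.
Input overshoot = R × output overshoot = 15 dB → input = -14.7 + 15 = 0.3 dBu.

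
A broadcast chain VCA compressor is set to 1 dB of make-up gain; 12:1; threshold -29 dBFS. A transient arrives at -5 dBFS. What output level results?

-26 dBFS

-5 dBFS sits 24 dB over threshold.
The 24 dB excess becomes 2 dB after 12:1 reduction.
Output = -29 + 2 = -27 dBFS; make-up adds 1 dB, giving -26 dBFS.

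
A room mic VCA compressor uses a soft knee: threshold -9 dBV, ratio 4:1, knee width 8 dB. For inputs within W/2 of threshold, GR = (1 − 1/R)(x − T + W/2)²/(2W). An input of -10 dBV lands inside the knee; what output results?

-10.421875 dBV

x − T + W/2 = -10 − (-9) + 4 = 3.
GR = (1 − 1/4) × 3² / 16 = 0.75 × 9 / 16 = 0.421875 dB.
Output = -10 − 0.421875 = -10.421875 dBV.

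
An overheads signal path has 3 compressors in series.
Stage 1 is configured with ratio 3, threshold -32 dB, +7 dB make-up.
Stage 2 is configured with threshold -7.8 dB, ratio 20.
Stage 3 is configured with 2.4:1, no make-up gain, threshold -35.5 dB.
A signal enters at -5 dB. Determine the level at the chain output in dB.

-27.375 dB

Stage 1: 27 dB above -32 dB, reduced 3:1 to 9 dB above → -23 dB; +7 dB make-up → -16 dB.
Stage 2: below threshold (-16 ≤ -7.8); passes unchanged; output -16 dB.
Stage 3: -16 dB is 19.5 dB over -35.5 dB; at 2.4:1 that becomes 8.125 dB over, giving -27.375 dB.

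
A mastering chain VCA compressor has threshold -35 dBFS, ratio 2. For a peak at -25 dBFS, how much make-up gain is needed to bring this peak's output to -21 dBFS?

9 dB

Without make-up, output = threshold + overshoot/2 = -35 + 5 = -30 dBFS.
Gap to target: 9 dB.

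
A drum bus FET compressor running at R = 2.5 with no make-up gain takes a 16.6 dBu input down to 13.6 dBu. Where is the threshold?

Gain reduction = 16.6 − 13.6 = 3 dB; output overshoot = GR / (R − 1) = 3 / 1.5 = 2 dB.
Threshold = output − output overshoot = 13.6 − 2 = 11.6 dBu.

11.6 dBu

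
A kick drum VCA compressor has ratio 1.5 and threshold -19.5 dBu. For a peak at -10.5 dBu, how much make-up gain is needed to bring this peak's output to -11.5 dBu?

2 dB

Overshoot 9 dB → 9/1.5 = 6 dB after compression, so the compressed level is -19.5 + 6 = -13.5 dBu.
Make-up = target − compressed = -11.5 − (-13.5) = 2 dB.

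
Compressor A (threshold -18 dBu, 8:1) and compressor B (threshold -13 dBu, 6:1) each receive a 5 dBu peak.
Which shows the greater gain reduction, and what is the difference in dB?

A, by 5.125 dB

A: overshoot 23 dB → output overshoot 2.875 dB → GR 20.125 dB.
B: overshoot 18 dB → output overshoot 3 dB → GR 15 dB.
A reduces 5.125 dB more.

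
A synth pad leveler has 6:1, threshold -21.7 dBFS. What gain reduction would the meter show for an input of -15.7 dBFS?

5 dB

-15.7 dBFS exceeds the threshold by 6 dB.
After 6:1 compression the overshoot becomes 6/6 = 1 dB.
GR = overshoot in − overshoot out = 6 − 1 = 5 dB.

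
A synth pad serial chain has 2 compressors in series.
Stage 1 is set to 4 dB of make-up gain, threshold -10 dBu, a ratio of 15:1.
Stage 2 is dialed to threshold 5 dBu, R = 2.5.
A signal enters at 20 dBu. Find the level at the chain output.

-4 dBu

Stage 1: 30 dB above -10 dBu, reduced 15:1 to 2 dB above → -8 dBu; +4 dB make-up → -4 dBu.
Stage 2: below threshold (-4 ≤ 5); passes unchanged; output -4 dBu.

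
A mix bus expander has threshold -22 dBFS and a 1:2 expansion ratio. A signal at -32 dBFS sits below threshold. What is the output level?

Below threshold, a 1:2 expander applies gain = (2−1)×(T − x) of attenuation.
(2−1) × 10 = 10 dB, so output = -32 − 10 = -42 dBFS.

-42 dBFS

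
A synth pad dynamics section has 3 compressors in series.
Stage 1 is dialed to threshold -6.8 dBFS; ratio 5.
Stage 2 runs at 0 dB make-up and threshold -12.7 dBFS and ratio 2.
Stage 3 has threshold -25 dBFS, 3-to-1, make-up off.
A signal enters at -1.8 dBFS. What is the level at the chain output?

-19.75 dBFS

Stage 1: 5 dB above -6.8 dBFS, reduced 5:1 to 1 dB above → -5.8 dBFS.
Stage 2: overshoot 6.9 dB → 6.9/2 = 3.45 dB → -9.25 dBFS.
Stage 3: -9.25 dBFS is 15.75 dB over -25 dBFS; at 3:1 that becomes 5.25 dB over, giving -19.75 dBFS.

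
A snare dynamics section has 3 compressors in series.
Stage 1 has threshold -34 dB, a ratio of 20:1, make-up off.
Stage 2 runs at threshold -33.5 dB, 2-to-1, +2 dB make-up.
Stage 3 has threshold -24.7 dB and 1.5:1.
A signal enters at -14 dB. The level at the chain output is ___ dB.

Stage 1: -14 dB is 20 dB over -34 dB; at 20:1 that becomes 1 dB over, giving -33 dB.
Stage 2: overshoot 0.5 dB → 0.5/2 = 0.25 dB → -33.25 dB; +2 dB make-up → -31.25 dB.
Stage 3: below threshold (-31.25 ≤ -24.7); passes unchanged; output -31.25 dB.

-31.25 dB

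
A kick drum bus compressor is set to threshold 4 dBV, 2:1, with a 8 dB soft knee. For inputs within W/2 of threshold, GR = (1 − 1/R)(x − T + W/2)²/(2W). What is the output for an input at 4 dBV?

3.5 dBV

x − T + W/2 = 4 − 4 + 4 = 4.
GR = (1 − 1/2) × 4² / 16 = 0.5 × 16 / 16 = 0.5 dB.
Output = 4 − 0.5 = 3.5 dBV.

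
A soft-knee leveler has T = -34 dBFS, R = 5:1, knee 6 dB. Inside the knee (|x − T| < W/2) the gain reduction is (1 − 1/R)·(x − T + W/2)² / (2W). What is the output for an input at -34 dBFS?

-34.6 dBFS

x − T + W/2 = -34 − (-34) + 3 = 3.
GR = (1 − 1/5) × 3² / 12 = 0.8 × 9 / 12 = 0.6 dB.
Output = -34 − 0.6 = -34.6 dBFS.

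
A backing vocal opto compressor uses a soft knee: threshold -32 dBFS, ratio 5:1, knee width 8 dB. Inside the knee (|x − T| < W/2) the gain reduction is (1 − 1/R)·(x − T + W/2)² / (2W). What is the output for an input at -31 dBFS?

-32.25 dBFS

x − T + W/2 = -31 − (-32) + 4 = 5.
GR = (1 − 1/5) × 5² / 16 = 0.8 × 25 / 16 = 1.25 dB.
Output = -31 − 1.25 = -32.25 dBFS.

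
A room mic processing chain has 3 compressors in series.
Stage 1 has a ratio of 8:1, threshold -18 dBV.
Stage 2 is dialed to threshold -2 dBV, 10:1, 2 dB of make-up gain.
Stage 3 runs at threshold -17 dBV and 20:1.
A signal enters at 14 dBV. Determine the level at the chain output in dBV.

Stage 1: overshoot 32 dB → 32/8 = 4 dB → -14 dBV.
Stage 2: -14 dBV is at or below the -2 dBV threshold — no compression; make-up brings it to -12 dBV.
Stage 3: 5 dB above -17 dBV, reduced 20:1 to 0.25 dB above → -16.75 dBV.

-16.75 dBV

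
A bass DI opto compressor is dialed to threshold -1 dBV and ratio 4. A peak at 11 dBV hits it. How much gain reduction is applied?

Overshoot = 11 − (-1) = 12 dB.
A 4:1 ratio leaves 3 dB of that excess.
GR = overshoot in − overshoot out = 12 − 3 = 9 dB.

9 dB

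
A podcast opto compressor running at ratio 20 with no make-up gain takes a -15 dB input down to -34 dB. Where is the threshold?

Let T be the threshold. Output overshoot = (input overshoot)/R, so -34 − T = (-15 − T)/20.
20·(-34 − T) = -15 − T → 19·T = -680 − (-15) = -665.
T = -665/19 = -35 dB.

-35 dB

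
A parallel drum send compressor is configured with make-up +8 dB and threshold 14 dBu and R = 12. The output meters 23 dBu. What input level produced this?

Before make-up, the level was 23 − 8 = 15 dBu.
Post-compression overshoot = 15 − 14 = 1 dB.
Input overshoot = R × output overshoot = 12 dB → input = 14 + 12 = 26 dBu.

26 dBu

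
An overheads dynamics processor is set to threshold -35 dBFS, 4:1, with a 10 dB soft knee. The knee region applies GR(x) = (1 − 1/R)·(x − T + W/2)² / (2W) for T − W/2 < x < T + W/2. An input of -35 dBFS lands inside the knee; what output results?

-35.9375 dBFS

x − T + W/2 = -35 − (-35) + 5 = 5.
GR = (1 − 1/4) × 5² / 20 = 0.75 × 25 / 20 = 0.9375 dB.
Output = -35 − 0.9375 = -35.9375 dBFS.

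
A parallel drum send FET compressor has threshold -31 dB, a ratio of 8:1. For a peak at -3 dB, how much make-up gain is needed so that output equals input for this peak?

The peak compresses to -31 + 28/8 = -27.5 dB.
To reach -3 dB requires -3 − (-27.5) = 24.5 dB of make-up.

24.5 dB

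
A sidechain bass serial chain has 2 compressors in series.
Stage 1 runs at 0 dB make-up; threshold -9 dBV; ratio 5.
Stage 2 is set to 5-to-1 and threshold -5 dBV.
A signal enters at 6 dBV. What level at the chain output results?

Stage 1: 6 dBV is 15 dB over -9 dBV; at 5:1 that becomes 3 dB over, giving -6 dBV.
Stage 2: -6 dBV is at or below the -5 dBV threshold — no compression; output -6 dBV.

-6 dBV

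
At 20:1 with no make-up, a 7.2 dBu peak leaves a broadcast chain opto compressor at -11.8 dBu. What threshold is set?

Gain reduction = 7.2 − (-11.8) = 19 dB; output overshoot = GR / (R − 1) = 19 / 19 = 1 dB.
Threshold = output − output overshoot = -11.8 − 1 = -12.8 dBu.

-12.8 dBu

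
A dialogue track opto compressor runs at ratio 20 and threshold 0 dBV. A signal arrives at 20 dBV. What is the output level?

20 dBV sits 20 dB over threshold.
The 20 dB excess becomes 1 dB after 20:1 reduction.
That puts the output at 1 dBV.

1 dBV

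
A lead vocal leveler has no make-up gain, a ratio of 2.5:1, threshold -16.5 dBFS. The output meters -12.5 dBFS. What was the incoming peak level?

-6.5 dBFS

Post-compression overshoot = -12.5 − (-16.5) = 4 dB.
Before 2.5:1 compression the overshoot was 4 × 2.5 = 10 dB, so input = -16.5 + 10 = -6.5 dBFS.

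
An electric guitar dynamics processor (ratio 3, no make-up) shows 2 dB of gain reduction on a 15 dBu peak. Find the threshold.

12 dBu

Input is 3 dB above T (since output overshoot × R = input overshoot: (13 − T)·3 = 15 − T gives T = 12 dBu).
Check: 12 + (15 − 12)/3 = 12 + 1 = 13 dBu. ✓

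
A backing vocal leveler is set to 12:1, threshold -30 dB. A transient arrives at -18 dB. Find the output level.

-29 dB

The input is 12 dB above the -30 dB threshold.
12:1 compression reduces that to 12/12 = 1 dB over.
That puts the output at -29 dB.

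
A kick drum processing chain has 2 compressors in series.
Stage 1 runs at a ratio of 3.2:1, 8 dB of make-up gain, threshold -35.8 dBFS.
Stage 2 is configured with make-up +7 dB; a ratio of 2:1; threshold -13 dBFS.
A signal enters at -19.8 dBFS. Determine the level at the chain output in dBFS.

-15.8 dBFS

Stage 1: -19.8 dBFS is 16 dB over -35.8 dBFS; at 3.2:1 that becomes 5 dB over, giving -30.8 dBFS; +8 dB make-up → -22.8 dBFS.
Stage 2: -22.8 dBFS is at or below the -13 dBFS threshold — no compression; make-up brings it to -15.8 dBFS.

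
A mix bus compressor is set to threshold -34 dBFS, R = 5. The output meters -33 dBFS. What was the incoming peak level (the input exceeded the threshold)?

-29 dBFS

The compressed level sits -33 − (-34) = 1 dB over threshold.
Input overshoot = R × output overshoot = 5 dB → input = -34 + 5 = -29 dBFS.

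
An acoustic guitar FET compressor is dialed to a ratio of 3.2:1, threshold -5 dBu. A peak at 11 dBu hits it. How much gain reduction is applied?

Overshoot = 11 − (-5) = 16 dB.
After 3.2:1 compression the overshoot becomes 16/3.2 = 5 dB.
So the signal is attenuated by 16 − 5 = 11 dB.

11 dB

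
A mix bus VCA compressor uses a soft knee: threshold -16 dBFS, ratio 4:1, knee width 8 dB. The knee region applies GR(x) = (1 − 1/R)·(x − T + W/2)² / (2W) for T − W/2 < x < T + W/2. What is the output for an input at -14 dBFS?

-15.6875 dBFS

x − T + W/2 = -14 − (-16) + 4 = 6.
GR = (1 − 1/4) × 6² / 16 = 0.75 × 36 / 16 = 1.6875 dB.
Output = -14 − 1.6875 = -15.6875 dBFS.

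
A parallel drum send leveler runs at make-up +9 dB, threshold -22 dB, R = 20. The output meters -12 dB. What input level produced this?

Before make-up, the level was -12 − 9 = -21 dB.
The compressed level sits -21 − (-22) = 1 dB over threshold.
Input overshoot = R × output overshoot = 20 dB → input = -22 + 20 = -2 dB.

-2 dB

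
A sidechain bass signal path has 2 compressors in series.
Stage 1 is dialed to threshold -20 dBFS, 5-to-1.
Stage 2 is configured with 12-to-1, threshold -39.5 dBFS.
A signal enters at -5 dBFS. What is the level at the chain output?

-37.625 dBFS

Stage 1: -5 dBFS is 15 dB over -20 dBFS; at 5:1 that becomes 3 dB over, giving -17 dBFS.
Stage 2: overshoot 22.5 dB → 22.5/12 = 1.875 dB → -37.625 dBFS.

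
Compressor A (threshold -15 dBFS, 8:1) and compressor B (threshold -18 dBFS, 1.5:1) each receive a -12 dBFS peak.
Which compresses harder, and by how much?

A: overshoot 3 dB → output overshoot 0.375 dB → GR 2.625 dB.
B: overshoot 6 dB → output overshoot 4 dB → GR 2 dB.
A applies 0.625 dB more gain reduction.

A, by 0.625 dB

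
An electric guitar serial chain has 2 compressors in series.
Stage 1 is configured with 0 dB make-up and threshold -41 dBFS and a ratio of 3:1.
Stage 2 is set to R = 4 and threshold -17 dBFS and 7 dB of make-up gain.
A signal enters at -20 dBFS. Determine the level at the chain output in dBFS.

Stage 1: -20 dBFS is 21 dB over -41 dBFS; at 3:1 that becomes 7 dB over, giving -34 dBFS.
Stage 2: -34 dBFS ≤ -17 dBFS, so stage 2 doesn't engage; make-up brings it to -27 dBFS.

-27 dBFS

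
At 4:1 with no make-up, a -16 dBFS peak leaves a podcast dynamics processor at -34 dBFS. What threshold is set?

Gain reduction = -16 − (-34) = 18 dB; output overshoot = GR / (R − 1) = 18 / 3 = 6 dB.
Threshold = output − output overshoot = -34 − 6 = -40 dBFS.

-40 dBFS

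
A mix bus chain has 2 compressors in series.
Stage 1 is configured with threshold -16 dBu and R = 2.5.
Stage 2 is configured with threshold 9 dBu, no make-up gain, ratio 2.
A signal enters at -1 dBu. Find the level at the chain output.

-10 dBu

Stage 1: 15 dB above -16 dBu, reduced 2.5:1 to 6 dB above → -10 dBu.
Stage 2: -10 dBu ≤ 9 dBu, so stage 2 doesn't engage; output -10 dBu.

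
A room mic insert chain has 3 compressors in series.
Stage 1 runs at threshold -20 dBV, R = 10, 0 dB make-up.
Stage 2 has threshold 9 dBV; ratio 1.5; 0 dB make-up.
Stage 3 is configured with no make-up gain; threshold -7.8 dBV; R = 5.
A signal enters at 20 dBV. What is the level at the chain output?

-16 dBV

Stage 1: 40 dB above -20 dBV, reduced 10:1 to 4 dB above → -16 dBV.
Stage 2: below threshold (-16 ≤ 9); passes unchanged; output -16 dBV.
Stage 3: -16 dBV is at or below the -7.8 dBV threshold — no compression; output -16 dBV.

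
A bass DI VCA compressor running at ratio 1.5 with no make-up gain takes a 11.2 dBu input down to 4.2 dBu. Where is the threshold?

Let T be the threshold. Output overshoot = (input overshoot)/R, so 4.2 − T = (11.2 − T)/1.5.
1.5·(4.2 − T) = 11.2 − T → 0.5·T = 6.3 − 11.2 = -4.9.
T = -4.9/0.5 = -9.8 dBu.

-9.8 dBu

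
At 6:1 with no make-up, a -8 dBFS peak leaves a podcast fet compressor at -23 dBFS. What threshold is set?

-26 dBFS

Input is 18 dB above T (since output overshoot × R = input overshoot: (-23 − T)·6 = -8 − T gives T = -26 dBFS).
Check: -26 + (-8 − (-26))/6 = -26 + 3 = -23 dBFS. ✓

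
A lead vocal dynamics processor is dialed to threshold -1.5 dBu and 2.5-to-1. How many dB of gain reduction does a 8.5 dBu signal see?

6 dB

The signal is 10 dB above threshold.
At 2.5:1, output sits 10/2.5 = 4 dB above threshold.
So the signal is attenuated by 10 − 4 = 6 dB.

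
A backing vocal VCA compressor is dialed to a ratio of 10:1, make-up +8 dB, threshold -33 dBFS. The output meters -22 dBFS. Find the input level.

Before make-up, the level was -22 − 8 = -30 dBFS.
The compressed level sits -30 − (-33) = 3 dB over threshold.
Before 10:1 compression the overshoot was 3 × 10 = 30 dB, so input = -33 + 30 = -3 dBFS.

-3 dBFS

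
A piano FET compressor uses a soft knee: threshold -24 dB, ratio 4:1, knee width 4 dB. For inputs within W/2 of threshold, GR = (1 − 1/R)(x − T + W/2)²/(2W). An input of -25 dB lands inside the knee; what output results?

x − T + W/2 = -25 − (-24) + 2 = 1.
GR = (1 − 1/4) × 1² / 8 = 0.75 × 1 / 8 = 0.09375 dB.
Output = -25 − 0.09375 = -25.09375 dB.

-25.09375 dB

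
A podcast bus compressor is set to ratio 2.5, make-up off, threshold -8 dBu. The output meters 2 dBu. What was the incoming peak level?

Post-compression overshoot = 2 − (-8) = 10 dB.
Input overshoot = R × output overshoot = 25 dB → input = -8 + 25 = 17 dBu.

17 dBu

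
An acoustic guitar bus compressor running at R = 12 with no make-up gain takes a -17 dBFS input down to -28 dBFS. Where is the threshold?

Gain reduction = -17 − (-28) = 11 dB; output overshoot = GR / (R − 1) = 11 / 11 = 1 dB.
Threshold = output − output overshoot = -28 − 1 = -29 dBFS.

-29 dBFS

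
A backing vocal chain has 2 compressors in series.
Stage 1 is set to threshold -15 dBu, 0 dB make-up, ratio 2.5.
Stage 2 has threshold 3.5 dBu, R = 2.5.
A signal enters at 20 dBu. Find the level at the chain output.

-1 dBu

Stage 1: 35 dB above -15 dBu, reduced 2.5:1 to 14 dB above → -1 dBu.
Stage 2: -1 dBu ≤ 3.5 dBu, so stage 2 doesn't engage; output -1 dBu.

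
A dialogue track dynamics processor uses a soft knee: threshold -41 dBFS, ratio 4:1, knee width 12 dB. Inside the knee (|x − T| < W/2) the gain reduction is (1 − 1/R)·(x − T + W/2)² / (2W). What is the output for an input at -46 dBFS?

x − T + W/2 = -46 − (-41) + 6 = 1.
GR = (1 − 1/4) × 1² / 24 = 0.75 × 1 / 24 = 0.03125 dB.
Output = -46 − 0.03125 = -46.03125 dBFS.

-46.03125 dBFS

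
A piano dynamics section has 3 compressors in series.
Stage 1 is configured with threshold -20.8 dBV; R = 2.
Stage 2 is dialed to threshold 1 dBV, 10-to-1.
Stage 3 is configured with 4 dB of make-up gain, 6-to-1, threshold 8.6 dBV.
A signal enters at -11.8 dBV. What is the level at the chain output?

-12.3 dBV

Stage 1: -11.8 dBV is 9 dB over -20.8 dBV; at 2:1 that becomes 4.5 dB over, giving -16.3 dBV.
Stage 2: below threshold (-16.3 ≤ 1); passes unchanged; output -16.3 dBV.
Stage 3: -16.3 dBV ≤ 8.6 dBV, so stage 3 doesn't engage; make-up brings it to -12.3 dBV.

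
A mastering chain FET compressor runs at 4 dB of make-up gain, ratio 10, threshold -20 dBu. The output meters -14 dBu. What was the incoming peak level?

0 dBu

Remove make-up: -14 − 4 = -18 dBu.
The compressed level sits -18 − (-20) = 2 dB over threshold.
Before 10:1 compression the overshoot was 2 × 10 = 20 dB, so input = -20 + 20 = 0 dBu.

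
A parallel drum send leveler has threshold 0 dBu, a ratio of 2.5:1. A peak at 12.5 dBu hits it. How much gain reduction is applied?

7.5 dB

Overshoot = 12.5 − 0 = 12.5 dB.
After 2.5:1 compression the overshoot becomes 12.5/2.5 = 5 dB.
So the signal is attenuated by 12.5 − 5 = 7.5 dB.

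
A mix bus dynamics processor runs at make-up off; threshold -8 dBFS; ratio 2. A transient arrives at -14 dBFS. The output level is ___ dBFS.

-14 dBFS

-14 dBFS is 6 dB below the -8 dBFS threshold, so no gain reduction is applied.
Output = input = -14 dBFS.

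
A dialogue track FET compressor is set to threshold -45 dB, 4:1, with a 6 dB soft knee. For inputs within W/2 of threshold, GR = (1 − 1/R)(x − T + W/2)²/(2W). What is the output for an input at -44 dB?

x − T + W/2 = -44 − (-45) + 3 = 4.
GR = (1 − 1/4) × 4² / 12 = 0.75 × 16 / 12 = 1 dB.
Output = -44 − 1 = -45 dB.

-45 dB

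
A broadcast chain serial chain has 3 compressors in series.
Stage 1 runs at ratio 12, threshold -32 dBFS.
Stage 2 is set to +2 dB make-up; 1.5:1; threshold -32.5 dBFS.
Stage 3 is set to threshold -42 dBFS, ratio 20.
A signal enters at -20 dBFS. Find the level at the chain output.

-41.375 dBFS

Stage 1: overshoot 12 dB → 12/12 = 1 dB → -31 dBFS.
Stage 2: 1.5 dB above -32.5 dBFS, reduced 1.5:1 to 1 dB above → -31.5 dBFS; +2 dB make-up → -29.5 dBFS.
Stage 3: -29.5 dBFS is 12.5 dB over -42 dBFS; at 20:1 that becomes 0.625 dB over, giving -41.375 dBFS.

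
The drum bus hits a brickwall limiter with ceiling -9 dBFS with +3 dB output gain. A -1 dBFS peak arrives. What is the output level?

-6 dBFS

At ∞:1, everything above -9 dBFS is held at the ceiling.
Output gain then adds 3 dB: -9 + 3 = -6 dBFS.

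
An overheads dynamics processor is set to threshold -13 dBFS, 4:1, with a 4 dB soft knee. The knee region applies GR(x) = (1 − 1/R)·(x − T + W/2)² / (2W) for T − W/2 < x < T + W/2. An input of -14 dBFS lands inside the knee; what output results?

x − T + W/2 = -14 − (-13) + 2 = 1.
GR = (1 − 1/4) × 1² / 8 = 0.75 × 1 / 8 = 0.09375 dB.
Output = -14 − 0.09375 = -14.09375 dBFS.

-14.09375 dBFS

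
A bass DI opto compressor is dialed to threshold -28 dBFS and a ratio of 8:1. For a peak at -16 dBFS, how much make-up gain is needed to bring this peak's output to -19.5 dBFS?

The peak compresses to -28 + 12/8 = -26.5 dBFS.
To reach -19.5 dBFS requires -19.5 − (-26.5) = 7 dB of make-up.

7 dB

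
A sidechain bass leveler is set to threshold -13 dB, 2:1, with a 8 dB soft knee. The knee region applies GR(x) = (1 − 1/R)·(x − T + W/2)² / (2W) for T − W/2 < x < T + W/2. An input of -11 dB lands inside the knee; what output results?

x − T + W/2 = -11 − (-13) + 4 = 6.
GR = (1 − 1/2) × 6² / 16 = 0.5 × 36 / 16 = 1.125 dB.
Output = -11 − 1.125 = -12.125 dB.

-12.125 dB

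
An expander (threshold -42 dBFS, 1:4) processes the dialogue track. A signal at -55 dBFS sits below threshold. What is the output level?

Undershoot = (-42) − (-55) = 13 dB.
At 1:4, that expands to 52 dB under threshold.
Output = -42 − 52 = -94 dBFS.

-94 dBFS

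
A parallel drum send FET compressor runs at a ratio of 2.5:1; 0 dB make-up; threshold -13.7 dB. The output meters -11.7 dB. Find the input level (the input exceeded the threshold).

Post-compression overshoot = -11.7 − (-13.7) = 2 dB.
Input overshoot = R × output overshoot = 5 dB → input = -13.7 + 5 = -8.7 dB.

-8.7 dB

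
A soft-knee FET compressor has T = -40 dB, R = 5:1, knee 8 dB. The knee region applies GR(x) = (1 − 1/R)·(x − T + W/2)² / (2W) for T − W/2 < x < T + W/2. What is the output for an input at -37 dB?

-39.45 dB

x − T + W/2 = -37 − (-40) + 4 = 7.
GR = (1 − 1/5) × 7² / 16 = 0.8 × 49 / 16 = 2.45 dB.
Output = -37 − 2.45 = -39.45 dB.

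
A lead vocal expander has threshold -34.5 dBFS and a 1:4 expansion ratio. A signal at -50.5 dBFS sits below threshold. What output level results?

The input is 16 dB below the -34.5 dBFS threshold.
A 1:4 expander multiplies undershoot by 4: 16 × 4 = 64 dB below threshold.
Output = -34.5 − 64 = -98.5 dBFS.

-98.5 dBFS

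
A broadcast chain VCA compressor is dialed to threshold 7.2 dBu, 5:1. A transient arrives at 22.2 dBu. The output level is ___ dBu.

The input is 15 dB above the 7.2 dBu threshold.
5:1 compression reduces that to 15/5 = 3 dB over.
That puts the output at 10.2 dBu.

10.2 dBu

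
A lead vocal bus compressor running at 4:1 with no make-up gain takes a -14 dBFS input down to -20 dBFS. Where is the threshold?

Input is 8 dB above T (since output overshoot × R = input overshoot: (-20 − T)·4 = -14 − T gives T = -22 dBFS).
Check: -22 + (-14 − (-22))/4 = -22 + 2 = -20 dBFS. ✓

-22 dBFS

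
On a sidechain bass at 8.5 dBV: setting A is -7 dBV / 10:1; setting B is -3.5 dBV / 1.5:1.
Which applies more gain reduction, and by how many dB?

A: overshoot 15.5 dB → output overshoot 1.55 dB → GR 13.95 dB.
B: overshoot 12 dB → output overshoot 8 dB → GR 4 dB.
A reduces 9.95 dB more.

A, by 9.95 dB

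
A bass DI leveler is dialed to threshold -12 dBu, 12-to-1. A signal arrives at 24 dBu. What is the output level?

Overshoot: 24 − (-12) = 36 dB.
The 36 dB excess becomes 3 dB after 12:1 reduction.
Output = -12 + 3 = -9 dBu.

-9 dBu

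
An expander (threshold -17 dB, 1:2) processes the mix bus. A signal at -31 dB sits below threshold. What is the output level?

Below threshold, a 1:2 expander applies gain = (2−1)×(T − x) of attenuation.
(2−1) × 14 = 14 dB, so output = -31 − 14 = -45 dB.

-45 dB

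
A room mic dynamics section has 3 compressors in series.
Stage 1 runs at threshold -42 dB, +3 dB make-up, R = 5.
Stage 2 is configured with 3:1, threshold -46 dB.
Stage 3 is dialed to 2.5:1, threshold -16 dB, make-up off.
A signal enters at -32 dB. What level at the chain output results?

-43 dB

Stage 1: -32 dB is 10 dB over -42 dB; at 5:1 that becomes 2 dB over, giving -40 dB; +3 dB make-up → -37 dB.
Stage 2: overshoot 9 dB → 9/3 = 3 dB → -43 dB.
Stage 3: -43 dB ≤ -16 dB, so stage 3 doesn't engage; output -43 dB.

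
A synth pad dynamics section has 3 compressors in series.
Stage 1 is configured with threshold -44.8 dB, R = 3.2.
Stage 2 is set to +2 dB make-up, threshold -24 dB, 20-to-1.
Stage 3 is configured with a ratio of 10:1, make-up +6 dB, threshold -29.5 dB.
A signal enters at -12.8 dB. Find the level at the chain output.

-26.8 dB

Stage 1: overshoot 32 dB → 32/3.2 = 10 dB → -34.8 dB.
Stage 2: -34.8 dB ≤ -24 dB, so stage 2 doesn't engage; make-up brings it to -32.8 dB.
Stage 3: -32.8 dB ≤ -29.5 dB, so stage 3 doesn't engage; make-up brings it to -26.8 dB.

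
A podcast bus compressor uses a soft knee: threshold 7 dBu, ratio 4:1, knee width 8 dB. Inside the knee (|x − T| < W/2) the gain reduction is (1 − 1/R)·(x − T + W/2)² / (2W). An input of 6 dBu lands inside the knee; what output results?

5.578125 dBu

x − T + W/2 = 6 − 7 + 4 = 3.
GR = (1 − 1/4) × 3² / 16 = 0.75 × 9 / 16 = 0.421875 dB.
Output = 6 − 0.421875 = 5.578125 dBu.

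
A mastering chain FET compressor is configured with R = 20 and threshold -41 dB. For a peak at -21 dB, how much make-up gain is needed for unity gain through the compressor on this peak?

Without make-up, output = threshold + overshoot/20 = -41 + 1 = -40 dB.
Gap to target: 19 dB.

19 dB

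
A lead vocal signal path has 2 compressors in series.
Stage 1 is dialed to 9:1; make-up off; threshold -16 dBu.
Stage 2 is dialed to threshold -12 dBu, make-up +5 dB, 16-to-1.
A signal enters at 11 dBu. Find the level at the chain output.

Stage 1: overshoot 27 dB → 27/9 = 3 dB → -13 dBu.
Stage 2: -13 dBu is at or below the -12 dBu threshold — no compression; make-up brings it to -8 dBu.

-8 dBu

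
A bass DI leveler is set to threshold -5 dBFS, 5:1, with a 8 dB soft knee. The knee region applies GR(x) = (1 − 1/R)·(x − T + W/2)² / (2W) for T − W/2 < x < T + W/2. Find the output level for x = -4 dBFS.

-5.25 dBFS

x − T + W/2 = -4 − (-5) + 4 = 5.
GR = (1 − 1/5) × 5² / 16 = 0.8 × 25 / 16 = 1.25 dB.
Output = -4 − 1.25 = -5.25 dBFS.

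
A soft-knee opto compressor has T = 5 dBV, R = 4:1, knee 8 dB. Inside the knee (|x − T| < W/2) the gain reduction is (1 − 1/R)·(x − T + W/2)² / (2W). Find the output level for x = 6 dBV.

4.828125 dBV

x − T + W/2 = 6 − 5 + 4 = 5.
GR = (1 − 1/4) × 5² / 16 = 0.75 × 25 / 16 = 1.171875 dB.
Output = 6 − 1.171875 = 4.828125 dBV.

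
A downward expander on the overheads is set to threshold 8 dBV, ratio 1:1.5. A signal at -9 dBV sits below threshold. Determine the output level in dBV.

-17.5 dBV

Below threshold, a 1:1.5 expander applies gain = (1.5−1)×(T − x) of attenuation.
(1.5−1) × 17 = 8.5 dB, so output = -9 − 8.5 = -17.5 dBV.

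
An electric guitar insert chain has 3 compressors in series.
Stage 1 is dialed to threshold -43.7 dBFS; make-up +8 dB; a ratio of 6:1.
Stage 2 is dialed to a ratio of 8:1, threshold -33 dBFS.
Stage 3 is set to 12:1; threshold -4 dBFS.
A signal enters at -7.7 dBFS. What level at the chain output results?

-32.5875 dBFS

Stage 1: -7.7 dBFS is 36 dB over -43.7 dBFS; at 6:1 that becomes 6 dB over, giving -37.7 dBFS; +8 dB make-up → -29.7 dBFS.
Stage 2: 3.3 dB above -33 dBFS, reduced 8:1 to 0.4125 dB above → -32.5875 dBFS.
Stage 3: below threshold (-32.5875 ≤ -4); passes unchanged; output -32.5875 dBFS.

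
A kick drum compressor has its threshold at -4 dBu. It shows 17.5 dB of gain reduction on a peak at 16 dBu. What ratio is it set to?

8:1

Input overshoot = 16 − (-4) = 20 dB.
Output overshoot = 20 − 17.5 = 2.5 dB.
Ratio = input overshoot / output overshoot = 20 / 2.5 = 8.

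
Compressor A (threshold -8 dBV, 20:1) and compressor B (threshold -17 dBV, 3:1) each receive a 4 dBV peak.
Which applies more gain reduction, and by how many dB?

A: GR = 12 − 12/20 = 11.4 dB.
B: GR = 21 − 21/3 = 14 dB.
Difference: 2.6 dB in favour of B.

B, by 2.6 dB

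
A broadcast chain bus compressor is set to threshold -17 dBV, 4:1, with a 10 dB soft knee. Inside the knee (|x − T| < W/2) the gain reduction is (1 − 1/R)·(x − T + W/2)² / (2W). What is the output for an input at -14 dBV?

-16.4 dBV

x − T + W/2 = -14 − (-17) + 5 = 8.
GR = (1 − 1/4) × 8² / 20 = 0.75 × 64 / 20 = 2.4 dB.
Output = -14 − 2.4 = -16.4 dBV.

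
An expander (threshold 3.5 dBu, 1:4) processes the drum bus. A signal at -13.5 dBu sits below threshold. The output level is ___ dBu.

-64.5 dBu

The input is 17 dB below the 3.5 dBu threshold.
A 1:4 expander multiplies undershoot by 4: 17 × 4 = 68 dB below threshold.
Output = 3.5 − 68 = -64.5 dBu.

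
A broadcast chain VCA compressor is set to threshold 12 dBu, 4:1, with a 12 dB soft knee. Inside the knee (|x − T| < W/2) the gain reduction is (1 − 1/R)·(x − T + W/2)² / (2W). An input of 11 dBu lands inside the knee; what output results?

10.21875 dBu

x − T + W/2 = 11 − 12 + 6 = 5.
GR = (1 − 1/4) × 5² / 24 = 0.75 × 25 / 24 = 0.78125 dB.
Output = 11 − 0.78125 = 10.21875 dBu.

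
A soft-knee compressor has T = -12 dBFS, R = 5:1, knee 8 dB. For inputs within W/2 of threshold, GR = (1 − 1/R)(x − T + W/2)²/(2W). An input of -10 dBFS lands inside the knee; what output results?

x − T + W/2 = -10 − (-12) + 4 = 6.
GR = (1 − 1/5) × 6² / 16 = 0.8 × 36 / 16 = 1.8 dB.
Output = -10 − 1.8 = -11.8 dBFS.

-11.8 dBFS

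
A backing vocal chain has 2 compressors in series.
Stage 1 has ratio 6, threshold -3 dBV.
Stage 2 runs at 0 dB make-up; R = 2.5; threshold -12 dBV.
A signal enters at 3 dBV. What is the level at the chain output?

Stage 1: 6 dB above -3 dBV, reduced 6:1 to 1 dB above → -2 dBV.
Stage 2: overshoot 10 dB → 10/2.5 = 4 dB → -8 dBV.

-8 dBV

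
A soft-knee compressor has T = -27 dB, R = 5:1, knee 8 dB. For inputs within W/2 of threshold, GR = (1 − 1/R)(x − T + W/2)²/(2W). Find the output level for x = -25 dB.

x − T + W/2 = -25 − (-27) + 4 = 6.
GR = (1 − 1/5) × 6² / 16 = 0.8 × 36 / 16 = 1.8 dB.
Output = -25 − 1.8 = -26.8 dB.

-26.8 dB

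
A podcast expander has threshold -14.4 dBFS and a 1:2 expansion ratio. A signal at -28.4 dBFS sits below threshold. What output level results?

The input is 14 dB below the -14.4 dBFS threshold.
A 1:2 expander multiplies undershoot by 2: 14 × 2 = 28 dB below threshold.
Output = -14.4 − 28 = -42.4 dBFS.

-42.4 dBFS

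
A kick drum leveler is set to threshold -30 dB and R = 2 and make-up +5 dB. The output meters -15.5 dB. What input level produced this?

Remove make-up: -15.5 − 5 = -20.5 dB.
That's 9.5 dB above the -30 dB threshold.
Before 2:1 compression the overshoot was 9.5 × 2 = 19 dB, so input = -30 + 19 = -11 dB.

-11 dB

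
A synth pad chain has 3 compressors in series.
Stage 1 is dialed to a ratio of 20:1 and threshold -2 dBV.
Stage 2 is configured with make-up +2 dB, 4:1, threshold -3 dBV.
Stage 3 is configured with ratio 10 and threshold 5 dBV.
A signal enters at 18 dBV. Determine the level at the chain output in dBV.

Stage 1: overshoot 20 dB → 20/20 = 1 dB → -1 dBV.
Stage 2: overshoot 2 dB → 2/4 = 0.5 dB → -2.5 dBV; +2 dB make-up → -0.5 dBV.
Stage 3: -0.5 dBV is at or below the 5 dBV threshold — no compression; output -0.5 dBV.

-0.5 dBV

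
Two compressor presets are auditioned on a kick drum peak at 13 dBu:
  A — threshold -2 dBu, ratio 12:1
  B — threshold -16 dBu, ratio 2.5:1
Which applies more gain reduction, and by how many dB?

A: 15 dB over, compressed to 1.25 dB over, so 13.75 dB of GR.
B: 29 dB over, compressed to 11.6 dB over, so 17.4 dB of GR.
Difference: 3.65 dB in favour of B.

B, by 3.65 dB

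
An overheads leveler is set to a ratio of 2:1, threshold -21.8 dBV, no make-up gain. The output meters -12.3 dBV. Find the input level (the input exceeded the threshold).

That's 9.5 dB above the -21.8 dBV threshold.
Undo the ratio: input overshoot = 9.5 × 2 = 19 dB, giving input = -2.8 dBV.

-2.8 dBV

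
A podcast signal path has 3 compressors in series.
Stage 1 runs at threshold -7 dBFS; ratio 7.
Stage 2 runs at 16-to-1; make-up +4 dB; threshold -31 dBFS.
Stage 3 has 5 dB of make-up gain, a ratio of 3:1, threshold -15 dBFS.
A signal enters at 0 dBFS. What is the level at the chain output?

-20.4375 dBFS

Stage 1: 0 dBFS is 7 dB over -7 dBFS; at 7:1 that becomes 1 dB over, giving -6 dBFS.
Stage 2: -6 dBFS is 25 dB over -31 dBFS; at 16:1 that becomes 1.5625 dB over, giving -29.4375 dBFS; +4 dB make-up → -25.4375 dBFS.
Stage 3: -25.4375 dBFS is at or below the -15 dBFS threshold — no compression; make-up brings it to -20.4375 dBFS.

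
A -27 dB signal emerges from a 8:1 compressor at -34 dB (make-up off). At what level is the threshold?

-35 dB

Input is 8 dB above T (since output overshoot × R = input overshoot: (-34 − T)·8 = -27 − T gives T = -35 dB).
Check: -35 + (-27 − (-35))/8 = -35 + 1 = -34 dB. ✓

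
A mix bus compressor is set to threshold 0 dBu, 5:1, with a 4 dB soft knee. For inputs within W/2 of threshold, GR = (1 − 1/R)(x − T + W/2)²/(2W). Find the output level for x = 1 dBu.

x − T + W/2 = 1 − 0 + 2 = 3.
GR = (1 − 1/5) × 3² / 8 = 0.8 × 9 / 8 = 0.9 dB.
Output = 1 − 0.9 = 0.1 dBu.

0.1 dBu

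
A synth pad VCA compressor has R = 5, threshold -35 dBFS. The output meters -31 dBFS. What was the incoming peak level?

-15 dBFS

Post-compression overshoot = -31 − (-35) = 4 dB.
Input overshoot = R × output overshoot = 20 dB → input = -35 + 20 = -15 dBFS.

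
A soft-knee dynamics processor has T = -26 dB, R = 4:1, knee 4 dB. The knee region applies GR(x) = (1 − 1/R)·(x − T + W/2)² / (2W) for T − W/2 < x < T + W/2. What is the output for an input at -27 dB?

x − T + W/2 = -27 − (-26) + 2 = 1.
GR = (1 − 1/4) × 1² / 8 = 0.75 × 1 / 8 = 0.09375 dB.
Output = -27 − 0.09375 = -27.09375 dB.

-27.09375 dB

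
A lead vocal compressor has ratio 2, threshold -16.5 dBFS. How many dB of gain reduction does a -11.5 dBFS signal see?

2.5 dB

-11.5 dBFS exceeds the threshold by 5 dB.
A 2:1 ratio leaves 2.5 dB of that excess.
Gain reduction = 5 − 2.5 = 2.5 dB.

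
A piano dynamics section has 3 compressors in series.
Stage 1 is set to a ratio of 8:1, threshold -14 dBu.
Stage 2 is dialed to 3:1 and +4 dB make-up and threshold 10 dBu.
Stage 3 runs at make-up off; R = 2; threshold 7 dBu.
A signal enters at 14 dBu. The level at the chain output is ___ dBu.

-6.5 dBu

Stage 1: overshoot 28 dB → 28/8 = 3.5 dB → -10.5 dBu.
Stage 2: -10.5 dBu is at or below the 10 dBu threshold — no compression; make-up brings it to -6.5 dBu.
Stage 3: below threshold (-6.5 ≤ 7); passes unchanged; output -6.5 dBu.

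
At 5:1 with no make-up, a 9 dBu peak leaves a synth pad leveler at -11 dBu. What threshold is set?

Let T be the threshold. Output overshoot = (input overshoot)/R, so -11 − T = (9 − T)/5.
5·(-11 − T) = 9 − T → 4·T = -55 − 9 = -64.
T = -64/4 = -16 dBu.

-16 dBu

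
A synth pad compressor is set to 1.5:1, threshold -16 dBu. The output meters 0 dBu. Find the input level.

That's 16 dB above the -16 dBu threshold.
Input overshoot = R × output overshoot = 24 dB → input = -16 + 24 = 8 dBu.

8 dBu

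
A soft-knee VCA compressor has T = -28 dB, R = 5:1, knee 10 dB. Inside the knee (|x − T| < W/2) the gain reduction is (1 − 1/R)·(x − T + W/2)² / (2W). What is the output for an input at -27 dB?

-28.44 dB

x − T + W/2 = -27 − (-28) + 5 = 6.
GR = (1 − 1/5) × 6² / 20 = 0.8 × 36 / 20 = 1.44 dB.
Output = -27 − 1.44 = -28.44 dB.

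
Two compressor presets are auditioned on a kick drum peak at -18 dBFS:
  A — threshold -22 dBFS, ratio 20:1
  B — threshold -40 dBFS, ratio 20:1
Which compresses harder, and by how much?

A: GR = 4 − 4/20 = 3.8 dB.
B: GR = 22 − 22/20 = 20.9 dB.
B applies 17.1 dB more gain reduction.

B, by 17.1 dB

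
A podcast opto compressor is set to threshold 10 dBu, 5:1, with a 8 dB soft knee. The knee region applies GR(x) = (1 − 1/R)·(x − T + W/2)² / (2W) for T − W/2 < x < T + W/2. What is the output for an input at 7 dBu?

6.95 dBu

x − T + W/2 = 7 − 10 + 4 = 1.
GR = (1 − 1/5) × 1² / 16 = 0.8 × 1 / 16 = 0.05 dB.
Output = 7 − 0.05 = 6.95 dBu.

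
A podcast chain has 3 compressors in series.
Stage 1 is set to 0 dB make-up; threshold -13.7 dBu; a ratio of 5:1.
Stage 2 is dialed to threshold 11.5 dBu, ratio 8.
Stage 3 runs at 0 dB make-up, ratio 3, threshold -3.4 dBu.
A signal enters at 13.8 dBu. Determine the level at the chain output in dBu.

Stage 1: 27.5 dB above -13.7 dBu, reduced 5:1 to 5.5 dB above → -8.2 dBu.
Stage 2: -8.2 dBu is at or below the 11.5 dBu threshold — no compression; output -8.2 dBu.
Stage 3: -8.2 dBu is at or below the -3.4 dBu threshold — no compression; output -8.2 dBu.

-8.2 dBu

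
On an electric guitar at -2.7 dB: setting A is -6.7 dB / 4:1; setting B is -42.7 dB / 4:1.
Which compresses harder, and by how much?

B, by 27 dB

A: overshoot 4 dB → output overshoot 1 dB → GR 3 dB.
B: overshoot 40 dB → output overshoot 10 dB → GR 30 dB.
B applies 27 dB more gain reduction.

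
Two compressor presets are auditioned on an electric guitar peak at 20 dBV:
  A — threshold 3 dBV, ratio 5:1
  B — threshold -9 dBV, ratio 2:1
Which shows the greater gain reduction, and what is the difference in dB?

A: 17 dB over, compressed to 3.4 dB over, so 13.6 dB of GR.
B: 29 dB over, compressed to 14.5 dB over, so 14.5 dB of GR.
B applies 0.9 dB more gain reduction.

B, by 0.9 dB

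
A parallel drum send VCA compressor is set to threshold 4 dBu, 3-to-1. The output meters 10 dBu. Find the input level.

That's 6 dB above the 4 dBu threshold.
Input overshoot = R × output overshoot = 18 dB → input = 4 + 18 = 22 dBu.

22 dBu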